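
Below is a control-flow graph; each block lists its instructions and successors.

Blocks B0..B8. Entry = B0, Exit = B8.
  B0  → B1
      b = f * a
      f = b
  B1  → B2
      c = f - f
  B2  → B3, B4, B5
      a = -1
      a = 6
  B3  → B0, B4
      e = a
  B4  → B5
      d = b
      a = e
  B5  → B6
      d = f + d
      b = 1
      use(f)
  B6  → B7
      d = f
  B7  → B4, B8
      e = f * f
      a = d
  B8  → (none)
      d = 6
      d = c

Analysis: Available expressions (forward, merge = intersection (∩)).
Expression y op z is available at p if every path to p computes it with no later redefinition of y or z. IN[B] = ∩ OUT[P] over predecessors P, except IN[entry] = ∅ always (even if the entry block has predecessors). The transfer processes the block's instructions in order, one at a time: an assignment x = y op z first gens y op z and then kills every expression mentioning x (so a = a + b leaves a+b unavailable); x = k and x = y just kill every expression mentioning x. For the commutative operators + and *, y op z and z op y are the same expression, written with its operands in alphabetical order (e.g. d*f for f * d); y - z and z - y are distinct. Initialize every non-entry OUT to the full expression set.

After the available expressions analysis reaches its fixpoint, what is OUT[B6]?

Answer: {f-f}

Trace:
Converged values:
  B0:   IN={}   OUT={}
  B1:   IN={}   OUT={f-f}
  B2:   IN={f-f}   OUT={f-f}
  B3:   IN={f-f}   OUT={f-f}
  B4:   IN={f-f}   OUT={f-f}
  B5:   IN={f-f}   OUT={f-f}
  B6:   IN={f-f}   OUT={f-f}
  B7:   IN={f-f}   OUT={f*f, f-f}
  B8:   IN={f*f, f-f}   OUT={f*f, f-f}

Merge at B6: IN[B6] = OUT[B5] = {f-f}
Applying B6's transfer function to that IN value gives OUT[B6] (row B6 above).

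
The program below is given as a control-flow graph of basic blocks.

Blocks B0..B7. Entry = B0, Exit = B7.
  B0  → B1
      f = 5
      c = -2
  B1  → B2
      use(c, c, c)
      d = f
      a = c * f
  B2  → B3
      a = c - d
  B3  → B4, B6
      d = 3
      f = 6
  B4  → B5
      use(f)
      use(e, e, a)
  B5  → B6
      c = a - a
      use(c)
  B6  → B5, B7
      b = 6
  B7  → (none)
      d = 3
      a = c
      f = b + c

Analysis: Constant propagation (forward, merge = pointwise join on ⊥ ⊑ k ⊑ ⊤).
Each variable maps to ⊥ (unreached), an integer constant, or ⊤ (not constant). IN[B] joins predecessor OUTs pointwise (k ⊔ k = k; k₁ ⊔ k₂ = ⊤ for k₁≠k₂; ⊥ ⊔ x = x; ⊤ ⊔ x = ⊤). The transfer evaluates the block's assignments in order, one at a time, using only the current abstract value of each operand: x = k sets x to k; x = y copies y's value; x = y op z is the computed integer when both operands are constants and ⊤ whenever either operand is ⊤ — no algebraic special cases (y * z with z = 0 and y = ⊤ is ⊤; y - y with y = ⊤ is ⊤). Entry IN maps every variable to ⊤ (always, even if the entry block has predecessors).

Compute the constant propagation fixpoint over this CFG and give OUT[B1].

Converged values:
  B0:   IN=(all ⊤)   OUT={c:-2, f:5; rest ⊤}
  B1:   IN={c:-2, f:5; rest ⊤}   OUT={a:-10, c:-2, d:5, f:5; rest ⊤}
  B2:   IN={a:-10, c:-2, d:5, f:5; rest ⊤}   OUT={a:-7, c:-2, d:5, f:5; rest ⊤}
  B3:   IN={a:-7, c:-2, d:5, f:5; rest ⊤}   OUT={a:-7, c:-2, d:3, f:6; rest ⊤}
  B4:   IN={a:-7, c:-2, d:3, f:6; rest ⊤}   OUT={a:-7, c:-2, d:3, f:6; rest ⊤}
  B5:   IN={a:-7, d:3, f:6; rest ⊤}   OUT={a:-7, c:0, d:3, f:6; rest ⊤}
  B6:   IN={a:-7, d:3, f:6; rest ⊤}   OUT={a:-7, b:6, d:3, f:6; rest ⊤}
  B7:   IN={a:-7, b:6, d:3, f:6; rest ⊤}   OUT={b:6, d:3; rest ⊤}

Merge at B1: IN[B1] = OUT[B0] = {a: ⊤, b: ⊤, c: -2, d: ⊤, e: ⊤, f: 5}
Applying B1's transfer function to that IN value gives OUT[B1] (row B1 above).

Answer: {a: -10, b: ⊤, c: -2, d: 5, e: ⊤, f: 5}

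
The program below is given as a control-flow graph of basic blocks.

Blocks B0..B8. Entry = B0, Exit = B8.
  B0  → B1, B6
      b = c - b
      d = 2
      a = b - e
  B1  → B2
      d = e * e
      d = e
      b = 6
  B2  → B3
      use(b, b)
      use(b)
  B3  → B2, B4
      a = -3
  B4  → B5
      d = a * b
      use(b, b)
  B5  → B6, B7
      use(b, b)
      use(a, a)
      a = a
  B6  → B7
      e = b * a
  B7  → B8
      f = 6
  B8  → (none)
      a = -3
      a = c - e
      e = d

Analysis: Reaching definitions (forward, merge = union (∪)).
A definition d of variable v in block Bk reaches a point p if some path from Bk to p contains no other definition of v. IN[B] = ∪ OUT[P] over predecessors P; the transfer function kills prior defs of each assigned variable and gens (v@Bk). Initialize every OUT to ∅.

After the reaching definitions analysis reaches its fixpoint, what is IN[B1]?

Answer: {a@B0, b@B0, d@B0}

Trace:
Per-block solution:
  B0:  IN={}  OUT={a@B0, b@B0, d@B0}
  B1:  IN={a@B0, b@B0, d@B0}  OUT={a@B0, b@B1, d@B1}
  B2:  IN={a@B0, a@B3, b@B1, d@B1}  OUT={a@B0, a@B3, b@B1, d@B1}
  B3:  IN={a@B0, a@B3, b@B1, d@B1}  OUT={a@B3, b@B1, d@B1}
  B4:  IN={a@B3, b@B1, d@B1}  OUT={a@B3, b@B1, d@B4}
  B5:  IN={a@B3, b@B1, d@B4}  OUT={a@B5, b@B1, d@B4}
  B6:  IN={a@B0, a@B5, b@B0, b@B1, d@B0, d@B4}  OUT={a@B0, a@B5, b@B0, b@B1, d@B0, d@B4, e@B6}
  B7:  IN={a@B0, a@B5, b@B0, b@B1, d@B0, d@B4, e@B6}  OUT={a@B0, a@B5, b@B0, b@B1, d@B0, d@B4, e@B6, f@B7}
  B8:  IN={a@B0, a@B5, b@B0, b@B1, d@B0, d@B4, e@B6, f@B7}  OUT={a@B8, b@B0, b@B1, d@B0, d@B4, e@B8, f@B7}

Merge at B1: IN[B1] = OUT[B0] = {a@B0, b@B0, d@B0}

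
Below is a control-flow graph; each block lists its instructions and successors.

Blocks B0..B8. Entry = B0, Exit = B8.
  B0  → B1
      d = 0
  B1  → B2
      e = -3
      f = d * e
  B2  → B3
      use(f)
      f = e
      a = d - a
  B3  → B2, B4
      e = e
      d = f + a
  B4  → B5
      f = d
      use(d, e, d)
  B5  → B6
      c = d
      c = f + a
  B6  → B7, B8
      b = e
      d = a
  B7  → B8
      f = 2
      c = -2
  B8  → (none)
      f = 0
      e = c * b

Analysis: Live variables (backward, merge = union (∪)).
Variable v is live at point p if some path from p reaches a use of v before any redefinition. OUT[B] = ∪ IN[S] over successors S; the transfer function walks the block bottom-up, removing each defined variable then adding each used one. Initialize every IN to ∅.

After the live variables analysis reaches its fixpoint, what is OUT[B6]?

Answer: {b, c}

Trace:
Fixpoint table:
  B0:   IN={a}   OUT={a, d}
  B1:   IN={a, d}   OUT={a, d, e, f}
  B2:   IN={a, d, e, f}   OUT={a, e, f}
  B3:   IN={a, e, f}   OUT={a, d, e, f}
  B4:   IN={a, d, e}   OUT={a, d, e, f}
  B5:   IN={a, d, e, f}   OUT={a, c, e}
  B6:   IN={a, c, e}   OUT={b, c}
  B7:   IN={b}   OUT={b, c}
  B8:   IN={b, c}   OUT={}

Merge at B6: OUT[B6] = IN[B7] ⊔ IN[B8] = {b, c}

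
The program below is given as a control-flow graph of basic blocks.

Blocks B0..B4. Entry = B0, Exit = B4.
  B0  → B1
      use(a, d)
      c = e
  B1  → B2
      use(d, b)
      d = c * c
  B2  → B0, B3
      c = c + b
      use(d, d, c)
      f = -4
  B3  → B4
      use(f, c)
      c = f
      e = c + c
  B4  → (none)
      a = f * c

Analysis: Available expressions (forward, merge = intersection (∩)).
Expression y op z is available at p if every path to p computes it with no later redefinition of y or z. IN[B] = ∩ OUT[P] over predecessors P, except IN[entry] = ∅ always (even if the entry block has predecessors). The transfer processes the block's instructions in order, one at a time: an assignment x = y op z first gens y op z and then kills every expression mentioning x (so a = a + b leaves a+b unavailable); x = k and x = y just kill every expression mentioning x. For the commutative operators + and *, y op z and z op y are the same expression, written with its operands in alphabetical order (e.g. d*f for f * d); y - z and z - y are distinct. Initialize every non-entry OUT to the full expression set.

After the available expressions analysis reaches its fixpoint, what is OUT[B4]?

Per-block solution:
  B0:   IN={}   OUT={}
  B1:   IN={}   OUT={c*c}
  B2:   IN={c*c}   OUT={}
  B3:   IN={}   OUT={c+c}
  B4:   IN={c+c}   OUT={c*f, c+c}

Merge at B4: IN[B4] = OUT[B3] = {c+c}
Applying B4's transfer function to that IN value gives OUT[B4] (row B4 above).

Answer: {c*f, c+c}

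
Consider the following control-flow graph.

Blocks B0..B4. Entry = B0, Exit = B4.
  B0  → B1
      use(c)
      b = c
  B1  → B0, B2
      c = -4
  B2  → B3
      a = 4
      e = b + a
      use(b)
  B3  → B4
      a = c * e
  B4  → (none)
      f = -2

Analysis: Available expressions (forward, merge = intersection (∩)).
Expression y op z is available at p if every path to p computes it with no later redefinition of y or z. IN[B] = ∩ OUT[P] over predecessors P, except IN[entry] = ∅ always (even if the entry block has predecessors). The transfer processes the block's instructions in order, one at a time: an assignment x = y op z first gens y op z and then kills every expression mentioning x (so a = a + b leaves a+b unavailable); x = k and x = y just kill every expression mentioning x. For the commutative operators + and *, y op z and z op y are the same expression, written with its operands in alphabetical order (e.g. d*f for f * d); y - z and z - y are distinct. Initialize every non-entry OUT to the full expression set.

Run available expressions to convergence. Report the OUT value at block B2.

Converged values:
  B0:   IN={}   OUT={}
  B1:   IN={}   OUT={}
  B2:   IN={}   OUT={a+b}
  B3:   IN={a+b}   OUT={c*e}
  B4:   IN={c*e}   OUT={c*e}

Merge at B2: IN[B2] = OUT[B1] = {}
Applying B2's transfer function to that IN value gives OUT[B2] (row B2 above).

Answer: {a+b}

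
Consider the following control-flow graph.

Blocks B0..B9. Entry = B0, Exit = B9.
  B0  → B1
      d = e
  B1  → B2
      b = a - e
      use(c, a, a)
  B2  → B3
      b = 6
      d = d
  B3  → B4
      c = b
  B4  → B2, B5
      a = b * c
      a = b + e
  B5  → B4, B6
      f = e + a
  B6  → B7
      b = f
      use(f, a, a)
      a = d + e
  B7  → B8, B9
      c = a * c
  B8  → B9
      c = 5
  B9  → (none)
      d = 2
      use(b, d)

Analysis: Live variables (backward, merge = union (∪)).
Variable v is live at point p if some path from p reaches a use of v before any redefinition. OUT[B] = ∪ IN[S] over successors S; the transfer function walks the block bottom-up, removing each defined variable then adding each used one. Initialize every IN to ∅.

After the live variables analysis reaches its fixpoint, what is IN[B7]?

Converged values:
  B0:  IN={a, c, e}  OUT={a, c, d, e}
  B1:  IN={a, c, d, e}  OUT={d, e}
  B2:  IN={d, e}  OUT={b, d, e}
  B3:  IN={b, d, e}  OUT={b, c, d, e}
  B4:  IN={b, c, d, e}  OUT={a, b, c, d, e}
  B5:  IN={a, b, c, d, e}  OUT={a, b, c, d, e, f}
  B6:  IN={a, c, d, e, f}  OUT={a, b, c}
  B7:  IN={a, b, c}  OUT={b}
  B8:  IN={b}  OUT={b}
  B9:  IN={b}  OUT={}

Merge at B7: OUT[B7] = IN[B8] ⊔ IN[B9] = {b}
Applying B7's transfer function to that OUT value gives IN[B7] (row B7 above).

Answer: {a, b, c}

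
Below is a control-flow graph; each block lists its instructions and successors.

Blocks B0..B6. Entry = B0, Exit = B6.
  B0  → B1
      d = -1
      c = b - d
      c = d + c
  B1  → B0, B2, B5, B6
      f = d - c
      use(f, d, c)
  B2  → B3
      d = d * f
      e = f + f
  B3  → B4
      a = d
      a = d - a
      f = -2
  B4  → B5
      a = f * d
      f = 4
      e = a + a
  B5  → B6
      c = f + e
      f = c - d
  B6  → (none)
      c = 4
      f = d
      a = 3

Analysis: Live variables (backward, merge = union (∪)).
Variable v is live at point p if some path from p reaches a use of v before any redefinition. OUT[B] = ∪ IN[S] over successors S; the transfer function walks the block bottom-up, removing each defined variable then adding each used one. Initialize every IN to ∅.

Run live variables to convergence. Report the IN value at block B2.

Per-block solution:
  B0: | IN={b, e} | OUT={b, c, d, e}
  B1: | IN={b, c, d, e} | OUT={b, d, e, f}
  B2: | IN={d, f} | OUT={d}
  B3: | IN={d} | OUT={d, f}
  B4: | IN={d, f} | OUT={d, e, f}
  B5: | IN={d, e, f} | OUT={d}
  B6: | IN={d} | OUT={}

Merge at B2: OUT[B2] = IN[B3] = {d}
Applying B2's transfer function to that OUT value gives IN[B2] (row B2 above).

Answer: {d, f}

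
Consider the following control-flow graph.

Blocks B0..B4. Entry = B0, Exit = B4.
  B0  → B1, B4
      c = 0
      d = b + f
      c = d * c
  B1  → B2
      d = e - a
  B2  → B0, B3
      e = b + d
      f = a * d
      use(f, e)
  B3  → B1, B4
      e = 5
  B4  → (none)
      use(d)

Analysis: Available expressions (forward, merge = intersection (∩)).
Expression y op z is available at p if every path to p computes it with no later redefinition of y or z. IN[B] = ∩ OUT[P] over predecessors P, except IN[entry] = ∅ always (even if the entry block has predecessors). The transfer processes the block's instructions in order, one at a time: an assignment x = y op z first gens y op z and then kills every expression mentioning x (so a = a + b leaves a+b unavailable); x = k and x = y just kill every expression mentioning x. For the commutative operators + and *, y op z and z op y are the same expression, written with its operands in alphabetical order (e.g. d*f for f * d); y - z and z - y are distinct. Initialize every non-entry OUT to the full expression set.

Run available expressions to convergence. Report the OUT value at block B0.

Answer: {b+f}

Trace:
Per-block solution:
  B0:   IN={}   OUT={b+f}
  B1:   IN={}   OUT={e-a}
  B2:   IN={e-a}   OUT={a*d, b+d}
  B3:   IN={a*d, b+d}   OUT={a*d, b+d}
  B4:   IN={}   OUT={}

Merge at B0 (entry node, so the boundary value {} is joined with the incoming edge(s)): IN[B0] = {} ∩ OUT[B2] = {}
Applying B0's transfer function to that IN value gives OUT[B0] (row B0 above).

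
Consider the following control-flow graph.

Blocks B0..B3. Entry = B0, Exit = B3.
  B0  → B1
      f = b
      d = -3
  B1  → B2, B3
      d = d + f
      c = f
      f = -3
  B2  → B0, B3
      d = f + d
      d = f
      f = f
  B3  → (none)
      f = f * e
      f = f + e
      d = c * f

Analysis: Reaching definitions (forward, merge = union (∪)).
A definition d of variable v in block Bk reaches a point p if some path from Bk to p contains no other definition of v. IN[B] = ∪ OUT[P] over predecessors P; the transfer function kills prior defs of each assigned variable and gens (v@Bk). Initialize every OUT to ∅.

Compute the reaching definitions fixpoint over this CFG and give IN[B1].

Answer: {c@B1, d@B0, f@B0}

Working:
Fixpoint table:
  B0:  IN={c@B1, d@B2, f@B2}  OUT={c@B1, d@B0, f@B0}
  B1:  IN={c@B1, d@B0, f@B0}  OUT={c@B1, d@B1, f@B1}
  B2:  IN={c@B1, d@B1, f@B1}  OUT={c@B1, d@B2, f@B2}
  B3:  IN={c@B1, d@B1, d@B2, f@B1, f@B2}  OUT={c@B1, d@B3, f@B3}

Merge at B1: IN[B1] = OUT[B0] = {c@B1, d@B0, f@B0}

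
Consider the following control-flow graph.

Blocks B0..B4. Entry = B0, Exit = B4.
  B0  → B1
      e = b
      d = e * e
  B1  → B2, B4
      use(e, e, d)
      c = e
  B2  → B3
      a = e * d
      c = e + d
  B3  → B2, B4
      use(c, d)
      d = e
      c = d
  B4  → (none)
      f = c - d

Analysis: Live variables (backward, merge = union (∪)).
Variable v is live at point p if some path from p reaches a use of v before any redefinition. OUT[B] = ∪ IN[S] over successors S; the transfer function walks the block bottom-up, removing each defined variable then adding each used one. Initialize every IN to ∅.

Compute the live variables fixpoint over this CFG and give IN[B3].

Per-block solution:
  B0:   IN={b}   OUT={d, e}
  B1:   IN={d, e}   OUT={c, d, e}
  B2:   IN={d, e}   OUT={c, d, e}
  B3:   IN={c, d, e}   OUT={c, d, e}
  B4:   IN={c, d}   OUT={}

Merge at B3: OUT[B3] = IN[B2] ⊔ IN[B4] = {c, d, e}
Applying B3's transfer function to that OUT value gives IN[B3] (row B3 above).

Answer: {c, d, e}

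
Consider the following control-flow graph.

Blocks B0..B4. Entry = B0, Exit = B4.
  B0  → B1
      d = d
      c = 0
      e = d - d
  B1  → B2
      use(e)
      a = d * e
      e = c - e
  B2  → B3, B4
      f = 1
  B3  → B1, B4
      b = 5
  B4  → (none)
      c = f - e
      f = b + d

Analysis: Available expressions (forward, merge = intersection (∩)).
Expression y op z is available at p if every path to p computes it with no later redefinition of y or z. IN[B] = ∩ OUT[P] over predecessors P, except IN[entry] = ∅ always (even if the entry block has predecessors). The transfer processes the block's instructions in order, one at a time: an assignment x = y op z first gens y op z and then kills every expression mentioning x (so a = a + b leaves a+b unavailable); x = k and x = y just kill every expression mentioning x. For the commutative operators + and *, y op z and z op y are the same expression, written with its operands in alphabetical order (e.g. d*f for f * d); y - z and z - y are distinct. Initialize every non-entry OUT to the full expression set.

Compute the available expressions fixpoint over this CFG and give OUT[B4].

Converged values:
  B0: | IN={} | OUT={d-d}
  B1: | IN={d-d} | OUT={d-d}
  B2: | IN={d-d} | OUT={d-d}
  B3: | IN={d-d} | OUT={d-d}
  B4: | IN={d-d} | OUT={b+d, d-d}

Merge at B4: IN[B4] = OUT[B2] ∩ OUT[B3] = {d-d}
Applying B4's transfer function to that IN value gives OUT[B4] (row B4 above).

Answer: {b+d, d-d}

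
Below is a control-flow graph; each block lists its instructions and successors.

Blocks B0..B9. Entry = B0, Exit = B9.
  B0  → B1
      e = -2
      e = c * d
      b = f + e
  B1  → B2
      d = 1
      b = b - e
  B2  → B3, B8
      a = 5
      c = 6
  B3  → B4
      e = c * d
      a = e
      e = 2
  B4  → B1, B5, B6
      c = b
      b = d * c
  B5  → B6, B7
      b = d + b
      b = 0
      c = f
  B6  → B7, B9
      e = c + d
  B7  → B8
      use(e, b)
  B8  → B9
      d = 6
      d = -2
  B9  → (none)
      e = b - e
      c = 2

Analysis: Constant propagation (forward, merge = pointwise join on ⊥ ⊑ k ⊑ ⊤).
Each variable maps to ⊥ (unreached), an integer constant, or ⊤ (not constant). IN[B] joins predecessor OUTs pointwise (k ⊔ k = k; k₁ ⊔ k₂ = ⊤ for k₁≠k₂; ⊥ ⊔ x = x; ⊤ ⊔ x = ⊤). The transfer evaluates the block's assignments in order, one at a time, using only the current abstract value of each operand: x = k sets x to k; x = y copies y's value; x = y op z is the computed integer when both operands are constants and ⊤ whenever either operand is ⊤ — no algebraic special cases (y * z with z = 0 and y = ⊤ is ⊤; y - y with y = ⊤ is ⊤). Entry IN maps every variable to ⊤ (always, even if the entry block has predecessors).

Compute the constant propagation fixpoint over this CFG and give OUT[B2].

Fixpoint table:
  B0: | IN=(all ⊤) | OUT=(all ⊤)
  B1: | IN=(all ⊤) | OUT={d:1; rest ⊤}
  B2: | IN={d:1; rest ⊤} | OUT={a:5, c:6, d:1; rest ⊤}
  B3: | IN={a:5, c:6, d:1; rest ⊤} | OUT={a:6, c:6, d:1, e:2; rest ⊤}
  B4: | IN={a:6, c:6, d:1, e:2; rest ⊤} | OUT={a:6, d:1, e:2; rest ⊤}
  B5: | IN={a:6, d:1, e:2; rest ⊤} | OUT={a:6, b:0, d:1, e:2; rest ⊤}
  B6: | IN={a:6, d:1, e:2; rest ⊤} | OUT={a:6, d:1; rest ⊤}
  B7: | IN={a:6, d:1; rest ⊤} | OUT={a:6, d:1; rest ⊤}
  B8: | IN={d:1; rest ⊤} | OUT={d:-2; rest ⊤}
  B9: | IN=(all ⊤) | OUT={c:2; rest ⊤}

Merge at B2: IN[B2] = OUT[B1] = {a: ⊤, b: ⊤, c: ⊤, d: 1, e: ⊤, f: ⊤}
Applying B2's transfer function to that IN value gives OUT[B2] (row B2 above).

Answer: {a: 5, b: ⊤, c: 6, d: 1, e: ⊤, f: ⊤}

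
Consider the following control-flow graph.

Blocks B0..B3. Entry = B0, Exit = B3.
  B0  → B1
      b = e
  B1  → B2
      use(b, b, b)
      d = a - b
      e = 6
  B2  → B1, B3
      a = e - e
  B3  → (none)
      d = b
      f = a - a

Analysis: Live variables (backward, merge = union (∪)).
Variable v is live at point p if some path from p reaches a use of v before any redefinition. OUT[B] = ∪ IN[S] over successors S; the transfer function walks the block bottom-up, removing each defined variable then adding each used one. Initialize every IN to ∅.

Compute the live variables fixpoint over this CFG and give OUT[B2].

Answer: {a, b}

Working:
Fixpoint table:
  B0: | IN={a, e} | OUT={a, b}
  B1: | IN={a, b} | OUT={b, e}
  B2: | IN={b, e} | OUT={a, b}
  B3: | IN={a, b} | OUT={}

Merge at B2: OUT[B2] = IN[B1] ⊔ IN[B3] = {a, b}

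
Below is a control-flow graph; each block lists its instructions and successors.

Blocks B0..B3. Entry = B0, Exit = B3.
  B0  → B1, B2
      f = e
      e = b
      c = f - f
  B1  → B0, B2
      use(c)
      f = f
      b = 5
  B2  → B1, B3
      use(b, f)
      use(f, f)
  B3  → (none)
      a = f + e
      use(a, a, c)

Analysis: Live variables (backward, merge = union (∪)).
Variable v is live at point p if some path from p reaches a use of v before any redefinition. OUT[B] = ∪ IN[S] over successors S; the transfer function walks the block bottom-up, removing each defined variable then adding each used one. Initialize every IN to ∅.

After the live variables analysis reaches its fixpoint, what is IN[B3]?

Converged values:
  B0:   IN={b, e}   OUT={b, c, e, f}
  B1:   IN={c, e, f}   OUT={b, c, e, f}
  B2:   IN={b, c, e, f}   OUT={c, e, f}
  B3:   IN={c, e, f}   OUT={}

B3 is the boundary node: OUT[B3] = {}
Applying B3's transfer function to that OUT value gives IN[B3] (row B3 above).

Answer: {c, e, f}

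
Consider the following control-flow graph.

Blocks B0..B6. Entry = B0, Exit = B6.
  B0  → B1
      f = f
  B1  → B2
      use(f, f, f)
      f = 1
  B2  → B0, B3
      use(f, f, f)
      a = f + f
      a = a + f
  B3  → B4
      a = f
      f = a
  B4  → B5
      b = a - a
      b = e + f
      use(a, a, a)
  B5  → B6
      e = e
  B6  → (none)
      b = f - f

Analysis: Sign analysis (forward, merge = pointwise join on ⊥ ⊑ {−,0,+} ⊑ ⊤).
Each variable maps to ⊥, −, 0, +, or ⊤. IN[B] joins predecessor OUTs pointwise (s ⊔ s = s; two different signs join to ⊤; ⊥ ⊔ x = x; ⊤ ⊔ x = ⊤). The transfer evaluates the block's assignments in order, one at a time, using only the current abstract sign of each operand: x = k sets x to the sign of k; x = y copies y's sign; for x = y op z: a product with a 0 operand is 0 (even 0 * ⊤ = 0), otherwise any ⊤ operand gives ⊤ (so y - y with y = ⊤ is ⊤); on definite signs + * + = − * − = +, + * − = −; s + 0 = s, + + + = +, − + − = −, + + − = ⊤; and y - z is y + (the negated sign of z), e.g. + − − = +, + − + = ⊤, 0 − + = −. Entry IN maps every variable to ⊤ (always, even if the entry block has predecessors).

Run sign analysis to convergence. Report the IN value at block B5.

Answer: {a: +, b: ⊤, c: ⊤, d: ⊤, e: ⊤, f: +}

Derivation:
Per-block solution:
  B0:   IN=(all ⊤)   OUT=(all ⊤)
  B1:   IN=(all ⊤)   OUT={f:+; rest ⊤}
  B2:   IN={f:+; rest ⊤}   OUT={a:+, f:+; rest ⊤}
  B3:   IN={a:+, f:+; rest ⊤}   OUT={a:+, f:+; rest ⊤}
  B4:   IN={a:+, f:+; rest ⊤}   OUT={a:+, f:+; rest ⊤}
  B5:   IN={a:+, f:+; rest ⊤}   OUT={a:+, f:+; rest ⊤}
  B6:   IN={a:+, f:+; rest ⊤}   OUT={a:+, f:+; rest ⊤}

Merge at B5: IN[B5] = OUT[B4] = {a: +, b: ⊤, c: ⊤, d: ⊤, e: ⊤, f: +}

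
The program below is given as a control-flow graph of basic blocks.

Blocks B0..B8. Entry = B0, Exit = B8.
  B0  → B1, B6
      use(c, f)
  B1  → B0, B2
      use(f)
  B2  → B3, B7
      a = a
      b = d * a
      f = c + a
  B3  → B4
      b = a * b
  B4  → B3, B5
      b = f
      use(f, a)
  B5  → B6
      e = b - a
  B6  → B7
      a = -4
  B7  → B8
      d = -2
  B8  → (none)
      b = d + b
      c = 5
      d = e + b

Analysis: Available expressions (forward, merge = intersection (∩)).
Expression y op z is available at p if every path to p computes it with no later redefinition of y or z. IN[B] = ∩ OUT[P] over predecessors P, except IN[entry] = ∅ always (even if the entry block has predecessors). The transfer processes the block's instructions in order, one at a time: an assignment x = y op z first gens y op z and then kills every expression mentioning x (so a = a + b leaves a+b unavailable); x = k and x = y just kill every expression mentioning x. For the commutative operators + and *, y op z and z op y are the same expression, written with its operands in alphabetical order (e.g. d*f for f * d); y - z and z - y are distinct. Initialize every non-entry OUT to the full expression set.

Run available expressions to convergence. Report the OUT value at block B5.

Fixpoint table:
  B0:  IN={}  OUT={}
  B1:  IN={}  OUT={}
  B2:  IN={}  OUT={a*d, a+c}
  B3:  IN={a*d, a+c}  OUT={a*d, a+c}
  B4:  IN={a*d, a+c}  OUT={a*d, a+c}
  B5:  IN={a*d, a+c}  OUT={a*d, a+c, b-a}
  B6:  IN={}  OUT={}
  B7:  IN={}  OUT={}
  B8:  IN={}  OUT={b+e}

Merge at B5: IN[B5] = OUT[B4] = {a*d, a+c}
Applying B5's transfer function to that IN value gives OUT[B5] (row B5 above).

Answer: {a*d, a+c, b-a}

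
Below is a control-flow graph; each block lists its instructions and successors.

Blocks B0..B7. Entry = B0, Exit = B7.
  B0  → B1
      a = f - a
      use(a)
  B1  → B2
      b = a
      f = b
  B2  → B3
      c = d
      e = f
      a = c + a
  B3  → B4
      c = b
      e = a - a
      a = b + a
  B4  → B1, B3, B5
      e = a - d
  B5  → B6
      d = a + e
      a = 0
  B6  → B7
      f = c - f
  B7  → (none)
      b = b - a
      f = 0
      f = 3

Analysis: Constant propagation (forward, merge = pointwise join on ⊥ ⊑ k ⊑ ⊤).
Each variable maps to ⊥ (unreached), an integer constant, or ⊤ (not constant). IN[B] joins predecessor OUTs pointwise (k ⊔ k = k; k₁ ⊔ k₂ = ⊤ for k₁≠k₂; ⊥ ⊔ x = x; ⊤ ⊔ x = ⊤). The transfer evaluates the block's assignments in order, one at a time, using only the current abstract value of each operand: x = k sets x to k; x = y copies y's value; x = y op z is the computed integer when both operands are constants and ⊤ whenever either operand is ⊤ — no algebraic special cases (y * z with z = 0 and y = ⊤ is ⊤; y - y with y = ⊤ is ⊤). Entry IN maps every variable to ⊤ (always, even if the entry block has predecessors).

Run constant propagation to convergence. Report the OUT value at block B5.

Answer: {a: 0, b: ⊤, c: ⊤, d: ⊤, e: ⊤, f: ⊤}

Working:
Fixpoint table:
  B0:  IN=(all ⊤)  OUT=(all ⊤)
  B1:  IN=(all ⊤)  OUT=(all ⊤)
  B2:  IN=(all ⊤)  OUT=(all ⊤)
  B3:  IN=(all ⊤)  OUT=(all ⊤)
  B4:  IN=(all ⊤)  OUT=(all ⊤)
  B5:  IN=(all ⊤)  OUT={a:0; rest ⊤}
  B6:  IN={a:0; rest ⊤}  OUT={a:0; rest ⊤}
  B7:  IN={a:0; rest ⊤}  OUT={a:0, f:3; rest ⊤}

Merge at B5: IN[B5] = OUT[B4] = {a: ⊤, b: ⊤, c: ⊤, d: ⊤, e: ⊤, f: ⊤}
Applying B5's transfer function to that IN value gives OUT[B5] (row B5 above).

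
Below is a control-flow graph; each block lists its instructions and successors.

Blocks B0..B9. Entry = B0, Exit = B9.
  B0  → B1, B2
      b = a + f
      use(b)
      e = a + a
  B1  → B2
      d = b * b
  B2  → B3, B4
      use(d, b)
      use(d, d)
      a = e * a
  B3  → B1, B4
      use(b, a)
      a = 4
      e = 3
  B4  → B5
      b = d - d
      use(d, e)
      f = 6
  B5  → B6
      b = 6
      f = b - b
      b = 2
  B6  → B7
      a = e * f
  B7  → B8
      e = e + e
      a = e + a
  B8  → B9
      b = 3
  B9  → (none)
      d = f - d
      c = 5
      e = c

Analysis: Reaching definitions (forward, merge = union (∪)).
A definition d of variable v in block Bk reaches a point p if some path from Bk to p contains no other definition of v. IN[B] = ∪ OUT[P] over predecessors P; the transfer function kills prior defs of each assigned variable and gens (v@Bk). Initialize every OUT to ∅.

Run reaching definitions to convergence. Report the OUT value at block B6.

Fixpoint table:
  B0:  IN={}  OUT={b@B0, e@B0}
  B1:  IN={a@B3, b@B0, d@B1, e@B0, e@B3}  OUT={a@B3, b@B0, d@B1, e@B0, e@B3}
  B2:  IN={a@B3, b@B0, d@B1, e@B0, e@B3}  OUT={a@B2, b@B0, d@B1, e@B0, e@B3}
  B3:  IN={a@B2, b@B0, d@B1, e@B0, e@B3}  OUT={a@B3, b@B0, d@B1, e@B3}
  B4:  IN={a@B2, a@B3, b@B0, d@B1, e@B0, e@B3}  OUT={a@B2, a@B3, b@B4, d@B1, e@B0, e@B3, f@B4}
  B5:  IN={a@B2, a@B3, b@B4, d@B1, e@B0, e@B3, f@B4}  OUT={a@B2, a@B3, b@B5, d@B1, e@B0, e@B3, f@B5}
  B6:  IN={a@B2, a@B3, b@B5, d@B1, e@B0, e@B3, f@B5}  OUT={a@B6, b@B5, d@B1, e@B0, e@B3, f@B5}
  B7:  IN={a@B6, b@B5, d@B1, e@B0, e@B3, f@B5}  OUT={a@B7, b@B5, d@B1, e@B7, f@B5}
  B8:  IN={a@B7, b@B5, d@B1, e@B7, f@B5}  OUT={a@B7, b@B8, d@B1, e@B7, f@B5}
  B9:  IN={a@B7, b@B8, d@B1, e@B7, f@B5}  OUT={a@B7, b@B8, c@B9, d@B9, e@B9, f@B5}

Merge at B6: IN[B6] = OUT[B5] = {a@B2, a@B3, b@B5, d@B1, e@B0, e@B3, f@B5}
Applying B6's transfer function to that IN value gives OUT[B6] (row B6 above).

Answer: {a@B6, b@B5, d@B1, e@B0, e@B3, f@B5}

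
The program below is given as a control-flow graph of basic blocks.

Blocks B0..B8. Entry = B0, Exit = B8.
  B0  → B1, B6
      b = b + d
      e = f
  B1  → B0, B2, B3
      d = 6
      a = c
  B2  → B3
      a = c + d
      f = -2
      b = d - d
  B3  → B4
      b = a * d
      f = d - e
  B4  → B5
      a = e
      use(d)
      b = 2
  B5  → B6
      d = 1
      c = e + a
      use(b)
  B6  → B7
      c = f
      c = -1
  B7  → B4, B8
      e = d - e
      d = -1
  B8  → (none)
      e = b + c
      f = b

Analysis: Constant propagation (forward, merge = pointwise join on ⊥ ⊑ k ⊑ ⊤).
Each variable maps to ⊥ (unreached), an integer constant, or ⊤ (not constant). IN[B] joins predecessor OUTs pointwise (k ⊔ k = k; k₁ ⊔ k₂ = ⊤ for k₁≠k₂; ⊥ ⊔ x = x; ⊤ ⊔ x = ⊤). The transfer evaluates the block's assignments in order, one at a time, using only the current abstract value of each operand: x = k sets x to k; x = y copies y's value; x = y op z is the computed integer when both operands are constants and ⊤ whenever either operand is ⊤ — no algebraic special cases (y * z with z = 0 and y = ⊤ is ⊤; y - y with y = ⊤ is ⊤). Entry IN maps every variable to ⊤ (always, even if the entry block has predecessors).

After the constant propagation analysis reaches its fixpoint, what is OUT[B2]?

Answer: {a: ⊤, b: 0, c: ⊤, d: 6, e: ⊤, f: -2}

Derivation:
Per-block solution:
  B0:  IN=(all ⊤)  OUT=(all ⊤)
  B1:  IN=(all ⊤)  OUT={d:6; rest ⊤}
  B2:  IN={d:6; rest ⊤}  OUT={b:0, d:6, f:-2; rest ⊤}
  B3:  IN={d:6; rest ⊤}  OUT={d:6; rest ⊤}
  B4:  IN=(all ⊤)  OUT={b:2; rest ⊤}
  B5:  IN={b:2; rest ⊤}  OUT={b:2, d:1; rest ⊤}
  B6:  IN=(all ⊤)  OUT={c:-1; rest ⊤}
  B7:  IN={c:-1; rest ⊤}  OUT={c:-1, d:-1; rest ⊤}
  B8:  IN={c:-1, d:-1; rest ⊤}  OUT={c:-1, d:-1; rest ⊤}

Merge at B2: IN[B2] = OUT[B1] = {a: ⊤, b: ⊤, c: ⊤, d: 6, e: ⊤, f: ⊤}
Applying B2's transfer function to that IN value gives OUT[B2] (row B2 above).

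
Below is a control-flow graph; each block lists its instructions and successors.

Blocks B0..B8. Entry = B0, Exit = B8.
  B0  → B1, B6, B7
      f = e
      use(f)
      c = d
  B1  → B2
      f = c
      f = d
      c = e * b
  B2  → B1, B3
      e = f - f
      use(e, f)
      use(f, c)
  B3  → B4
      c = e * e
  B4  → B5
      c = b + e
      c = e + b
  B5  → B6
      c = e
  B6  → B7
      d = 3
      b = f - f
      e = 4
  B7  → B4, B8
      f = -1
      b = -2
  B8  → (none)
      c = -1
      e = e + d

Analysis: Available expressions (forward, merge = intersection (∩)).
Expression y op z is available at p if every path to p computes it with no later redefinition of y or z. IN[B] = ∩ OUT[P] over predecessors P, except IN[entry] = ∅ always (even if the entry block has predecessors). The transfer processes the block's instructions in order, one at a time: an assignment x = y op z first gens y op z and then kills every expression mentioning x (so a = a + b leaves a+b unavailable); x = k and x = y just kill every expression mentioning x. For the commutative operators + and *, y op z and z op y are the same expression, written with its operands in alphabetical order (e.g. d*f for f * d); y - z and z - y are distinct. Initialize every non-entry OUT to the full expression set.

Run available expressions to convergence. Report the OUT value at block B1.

Converged values:
  B0:  IN={}  OUT={}
  B1:  IN={}  OUT={b*e}
  B2:  IN={b*e}  OUT={f-f}
  B3:  IN={f-f}  OUT={e*e, f-f}
  B4:  IN={}  OUT={b+e}
  B5:  IN={b+e}  OUT={b+e}
  B6:  IN={}  OUT={f-f}
  B7:  IN={}  OUT={}
  B8:  IN={}  OUT={}

Merge at B1: IN[B1] = OUT[B0] ∩ OUT[B2] = {}
Applying B1's transfer function to that IN value gives OUT[B1] (row B1 above).

Answer: {b*e}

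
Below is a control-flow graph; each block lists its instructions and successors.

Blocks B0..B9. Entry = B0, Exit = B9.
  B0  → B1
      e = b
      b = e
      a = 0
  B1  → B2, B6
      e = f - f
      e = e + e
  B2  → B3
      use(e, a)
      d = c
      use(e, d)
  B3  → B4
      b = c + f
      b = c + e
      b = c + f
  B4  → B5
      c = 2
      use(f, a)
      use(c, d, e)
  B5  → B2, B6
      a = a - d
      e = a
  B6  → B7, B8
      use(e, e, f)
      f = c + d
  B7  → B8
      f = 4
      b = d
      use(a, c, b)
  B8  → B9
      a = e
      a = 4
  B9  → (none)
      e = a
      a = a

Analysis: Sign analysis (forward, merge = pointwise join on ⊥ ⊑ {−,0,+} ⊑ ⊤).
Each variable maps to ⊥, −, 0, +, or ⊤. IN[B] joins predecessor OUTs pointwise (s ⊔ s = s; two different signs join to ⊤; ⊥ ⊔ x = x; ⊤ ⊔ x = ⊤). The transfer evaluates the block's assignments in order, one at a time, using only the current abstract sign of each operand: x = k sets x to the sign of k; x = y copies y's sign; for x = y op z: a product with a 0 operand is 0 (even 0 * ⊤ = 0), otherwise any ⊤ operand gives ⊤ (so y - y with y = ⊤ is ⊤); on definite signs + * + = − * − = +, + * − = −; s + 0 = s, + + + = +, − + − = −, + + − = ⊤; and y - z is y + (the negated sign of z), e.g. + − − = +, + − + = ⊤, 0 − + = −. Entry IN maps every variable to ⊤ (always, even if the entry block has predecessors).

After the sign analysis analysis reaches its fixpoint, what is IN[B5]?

Answer: {a: ⊤, b: ⊤, c: +, d: ⊤, e: ⊤, f: ⊤}

Derivation:
Converged values:
  B0:  IN=(all ⊤)  OUT={a:0; rest ⊤}
  B1:  IN={a:0; rest ⊤}  OUT={a:0; rest ⊤}
  B2:  IN=(all ⊤)  OUT=(all ⊤)
  B3:  IN=(all ⊤)  OUT=(all ⊤)
  B4:  IN=(all ⊤)  OUT={c:+; rest ⊤}
  B5:  IN={c:+; rest ⊤}  OUT={c:+; rest ⊤}
  B6:  IN=(all ⊤)  OUT=(all ⊤)
  B7:  IN=(all ⊤)  OUT={f:+; rest ⊤}
  B8:  IN=(all ⊤)  OUT={a:+; rest ⊤}
  B9:  IN={a:+; rest ⊤}  OUT={a:+, e:+; rest ⊤}

Merge at B5: IN[B5] = OUT[B4] = {a: ⊤, b: ⊤, c: +, d: ⊤, e: ⊤, f: ⊤}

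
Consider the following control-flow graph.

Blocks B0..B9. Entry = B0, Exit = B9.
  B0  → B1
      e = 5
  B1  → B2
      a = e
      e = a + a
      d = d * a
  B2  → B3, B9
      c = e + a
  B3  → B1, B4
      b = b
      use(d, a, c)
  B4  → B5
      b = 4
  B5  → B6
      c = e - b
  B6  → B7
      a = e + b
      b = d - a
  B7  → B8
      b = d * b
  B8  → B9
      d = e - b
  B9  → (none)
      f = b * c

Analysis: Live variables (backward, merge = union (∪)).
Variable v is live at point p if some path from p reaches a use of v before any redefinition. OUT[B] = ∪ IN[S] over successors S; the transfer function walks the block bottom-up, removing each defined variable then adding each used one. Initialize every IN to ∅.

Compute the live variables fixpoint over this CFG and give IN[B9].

Answer: {b, c}

Derivation:
Per-block solution:
  B0:   IN={b, d}   OUT={b, d, e}
  B1:   IN={b, d, e}   OUT={a, b, d, e}
  B2:   IN={a, b, d, e}   OUT={a, b, c, d, e}
  B3:   IN={a, b, c, d, e}   OUT={b, d, e}
  B4:   IN={d, e}   OUT={b, d, e}
  B5:   IN={b, d, e}   OUT={b, c, d, e}
  B6:   IN={b, c, d, e}   OUT={b, c, d, e}
  B7:   IN={b, c, d, e}   OUT={b, c, e}
  B8:   IN={b, c, e}   OUT={b, c}
  B9:   IN={b, c}   OUT={}

B9 is the boundary node: OUT[B9] = {}
Applying B9's transfer function to that OUT value gives IN[B9] (row B9 above).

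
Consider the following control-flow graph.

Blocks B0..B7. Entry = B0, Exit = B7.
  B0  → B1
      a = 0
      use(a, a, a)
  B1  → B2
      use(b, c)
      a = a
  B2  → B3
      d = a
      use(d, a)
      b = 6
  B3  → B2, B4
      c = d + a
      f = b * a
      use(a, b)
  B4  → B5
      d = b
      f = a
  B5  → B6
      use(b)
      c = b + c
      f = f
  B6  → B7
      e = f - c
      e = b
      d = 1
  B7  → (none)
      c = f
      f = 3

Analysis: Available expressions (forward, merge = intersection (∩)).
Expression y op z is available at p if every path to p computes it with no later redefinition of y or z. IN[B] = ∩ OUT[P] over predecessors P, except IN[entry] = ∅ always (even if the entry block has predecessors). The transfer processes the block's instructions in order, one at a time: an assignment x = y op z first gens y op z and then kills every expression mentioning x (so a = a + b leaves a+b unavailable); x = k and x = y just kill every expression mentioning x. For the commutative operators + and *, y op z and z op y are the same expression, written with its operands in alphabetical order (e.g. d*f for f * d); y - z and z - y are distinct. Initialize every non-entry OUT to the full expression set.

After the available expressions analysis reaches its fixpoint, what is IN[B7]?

Answer: {a*b, f-c}

Trace:
Converged values:
  B0: | IN={} | OUT={}
  B1: | IN={} | OUT={}
  B2: | IN={} | OUT={}
  B3: | IN={} | OUT={a*b, a+d}
  B4: | IN={a*b, a+d} | OUT={a*b}
  B5: | IN={a*b} | OUT={a*b}
  B6: | IN={a*b} | OUT={a*b, f-c}
  B7: | IN={a*b, f-c} | OUT={a*b}

Merge at B7: IN[B7] = OUT[B6] = {a*b, f-c}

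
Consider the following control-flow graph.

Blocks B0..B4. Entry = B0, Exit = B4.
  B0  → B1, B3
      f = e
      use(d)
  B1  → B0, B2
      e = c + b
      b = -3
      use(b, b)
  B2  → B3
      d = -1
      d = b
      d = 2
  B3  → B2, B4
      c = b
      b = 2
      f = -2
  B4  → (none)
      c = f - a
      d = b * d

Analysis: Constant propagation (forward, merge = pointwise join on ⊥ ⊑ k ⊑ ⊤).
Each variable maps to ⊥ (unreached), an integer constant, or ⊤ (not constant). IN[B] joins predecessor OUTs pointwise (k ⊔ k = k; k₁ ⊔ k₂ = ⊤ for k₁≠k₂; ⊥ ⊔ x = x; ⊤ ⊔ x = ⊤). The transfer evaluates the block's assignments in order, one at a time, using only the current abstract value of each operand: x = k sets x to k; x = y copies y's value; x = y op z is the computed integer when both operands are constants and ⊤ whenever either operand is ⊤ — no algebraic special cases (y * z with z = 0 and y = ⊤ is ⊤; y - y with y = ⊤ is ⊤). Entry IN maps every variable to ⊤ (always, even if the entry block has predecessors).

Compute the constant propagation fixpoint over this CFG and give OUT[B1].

Converged values:
  B0:   IN=(all ⊤)   OUT=(all ⊤)
  B1:   IN=(all ⊤)   OUT={b:-3; rest ⊤}
  B2:   IN=(all ⊤)   OUT={d:2; rest ⊤}
  B3:   IN=(all ⊤)   OUT={b:2, f:-2; rest ⊤}
  B4:   IN={b:2, f:-2; rest ⊤}   OUT={b:2, f:-2; rest ⊤}

Merge at B1: IN[B1] = OUT[B0] = {a: ⊤, b: ⊤, c: ⊤, d: ⊤, e: ⊤, f: ⊤}
Applying B1's transfer function to that IN value gives OUT[B1] (row B1 above).

Answer: {a: ⊤, b: -3, c: ⊤, d: ⊤, e: ⊤, f: ⊤}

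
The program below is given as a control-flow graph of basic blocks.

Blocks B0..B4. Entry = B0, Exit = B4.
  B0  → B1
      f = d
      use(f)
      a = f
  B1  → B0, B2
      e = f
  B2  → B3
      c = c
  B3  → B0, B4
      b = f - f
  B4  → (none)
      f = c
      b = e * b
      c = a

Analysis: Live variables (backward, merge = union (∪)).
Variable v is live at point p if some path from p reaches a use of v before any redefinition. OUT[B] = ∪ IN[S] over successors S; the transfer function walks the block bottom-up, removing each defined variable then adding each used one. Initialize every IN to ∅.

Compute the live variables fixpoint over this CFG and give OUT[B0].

Per-block solution:
  B0: | IN={c, d} | OUT={a, c, d, f}
  B1: | IN={a, c, d, f} | OUT={a, c, d, e, f}
  B2: | IN={a, c, d, e, f} | OUT={a, c, d, e, f}
  B3: | IN={a, c, d, e, f} | OUT={a, b, c, d, e}
  B4: | IN={a, b, c, e} | OUT={}

Merge at B0: OUT[B0] = IN[B1] = {a, c, d, f}

Answer: {a, c, d, f}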